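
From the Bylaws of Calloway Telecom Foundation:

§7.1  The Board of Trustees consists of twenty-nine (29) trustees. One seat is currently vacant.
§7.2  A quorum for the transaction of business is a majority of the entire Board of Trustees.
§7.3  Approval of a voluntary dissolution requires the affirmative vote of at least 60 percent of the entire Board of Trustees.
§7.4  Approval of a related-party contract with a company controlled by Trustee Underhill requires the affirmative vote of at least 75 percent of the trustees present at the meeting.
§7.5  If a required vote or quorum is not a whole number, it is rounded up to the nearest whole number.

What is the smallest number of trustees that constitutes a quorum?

15

A majority of 29 is 15.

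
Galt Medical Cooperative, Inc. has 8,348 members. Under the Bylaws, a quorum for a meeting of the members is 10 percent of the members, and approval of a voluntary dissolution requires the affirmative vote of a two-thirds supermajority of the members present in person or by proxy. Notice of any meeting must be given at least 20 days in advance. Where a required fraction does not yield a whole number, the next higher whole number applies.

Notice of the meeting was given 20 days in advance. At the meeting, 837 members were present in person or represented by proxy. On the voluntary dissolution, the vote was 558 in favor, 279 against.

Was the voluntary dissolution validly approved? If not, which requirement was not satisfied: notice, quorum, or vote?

Valid — all requirements satisfied.

Notice: 20 days given; 20 required. Satisfied.
Quorum: 10% of 8,348 = 834.80, rounded up to 835; 837 present. Satisfied.
Vote: requires two-thirds of those present (837); 2/3 of 837 = 558, so 558 needed; 558 in favor. Satisfied.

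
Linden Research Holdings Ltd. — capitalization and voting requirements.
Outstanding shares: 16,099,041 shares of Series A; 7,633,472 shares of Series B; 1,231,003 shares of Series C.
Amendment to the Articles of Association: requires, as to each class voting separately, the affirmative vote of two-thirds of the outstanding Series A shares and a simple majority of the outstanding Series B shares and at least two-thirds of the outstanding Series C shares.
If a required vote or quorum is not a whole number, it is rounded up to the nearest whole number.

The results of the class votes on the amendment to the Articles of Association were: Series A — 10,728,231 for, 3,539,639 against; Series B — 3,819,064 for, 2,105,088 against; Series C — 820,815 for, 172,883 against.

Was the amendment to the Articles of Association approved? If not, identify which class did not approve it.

Series A: 2/3 of 16099041 = 10732694; 10,732,694 required, 10,728,231 in favor — not approved.
Series B: a majority of 7633472 is 3816737; 3,816,737 required, 3,819,064 in favor — approved.
Series C: 2/3 of 1231003 = 820668.67, rounded up to 820669; 820,669 required, 820,815 in favor — approved.

Not approved — the Series A shares did not give the required vote.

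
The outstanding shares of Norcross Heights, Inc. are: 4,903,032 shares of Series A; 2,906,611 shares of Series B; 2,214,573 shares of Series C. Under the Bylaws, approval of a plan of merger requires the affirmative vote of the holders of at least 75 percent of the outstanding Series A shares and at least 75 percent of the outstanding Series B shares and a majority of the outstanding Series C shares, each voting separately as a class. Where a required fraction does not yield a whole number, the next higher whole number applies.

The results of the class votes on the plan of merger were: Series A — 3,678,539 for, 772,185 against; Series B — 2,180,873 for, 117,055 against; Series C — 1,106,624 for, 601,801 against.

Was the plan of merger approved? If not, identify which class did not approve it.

Series A: 3/4 of 4903032 = 3677274; 3,677,274 required, 3,678,539 in favor — approved.
Series B: 3/4 of 2906611 = 2179958.25, rounded up to 2179959; 2,179,959 required, 2,180,873 in favor — approved.
Series C: a majority of 2214573 is 1107287; 1,107,287 required, 1,106,624 in favor — not approved.

Not approved — the Series C shares did not give the required vote.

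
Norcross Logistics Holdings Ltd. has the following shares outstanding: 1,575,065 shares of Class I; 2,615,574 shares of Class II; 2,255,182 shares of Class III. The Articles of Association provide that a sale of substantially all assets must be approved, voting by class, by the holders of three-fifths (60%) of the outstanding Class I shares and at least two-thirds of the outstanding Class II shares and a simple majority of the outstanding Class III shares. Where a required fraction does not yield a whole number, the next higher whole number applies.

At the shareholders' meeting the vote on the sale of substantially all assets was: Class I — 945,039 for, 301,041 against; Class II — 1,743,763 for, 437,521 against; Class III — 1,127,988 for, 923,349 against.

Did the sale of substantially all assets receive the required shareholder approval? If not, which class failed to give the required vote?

Approved — every class gave the required vote.

Class I: 3/5 of 1575065 = 945039; 945,039 required, 945,039 in favor — approved.
Class II: 2/3 of 2615574 = 1743716; 1,743,716 required, 1,743,763 in favor — approved.
Class III: a majority of 2255182 is 1127592; 1,127,592 required, 1,127,988 in favor — approved.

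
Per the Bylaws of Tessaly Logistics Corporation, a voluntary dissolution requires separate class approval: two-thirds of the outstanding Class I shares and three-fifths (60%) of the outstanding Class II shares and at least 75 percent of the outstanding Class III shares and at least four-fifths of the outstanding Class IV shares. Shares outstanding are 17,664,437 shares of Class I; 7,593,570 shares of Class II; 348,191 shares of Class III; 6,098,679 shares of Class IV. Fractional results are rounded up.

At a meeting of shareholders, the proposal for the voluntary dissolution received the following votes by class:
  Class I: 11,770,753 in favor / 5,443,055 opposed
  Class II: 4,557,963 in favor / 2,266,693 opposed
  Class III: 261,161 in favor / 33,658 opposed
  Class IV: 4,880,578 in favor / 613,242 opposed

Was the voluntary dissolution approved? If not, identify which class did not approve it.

Not approved — the Class I shares did not give the required vote.

Class I: 2/3 of 17664437 = 11776291.33, rounded up to 11776292; 11,776,292 required, 11,770,753 in favor — not approved.
Class II: 3/5 of 7593570 = 4556142; 4,556,142 required, 4,557,963 in favor — approved.
Class III: 3/4 of 348191 = 261143.25, rounded up to 261144; 261,144 required, 261,161 in favor — approved.
Class IV: 4/5 of 6098679 = 4878943.20, rounded up to 4878944; 4,878,944 required, 4,880,578 in favor — approved.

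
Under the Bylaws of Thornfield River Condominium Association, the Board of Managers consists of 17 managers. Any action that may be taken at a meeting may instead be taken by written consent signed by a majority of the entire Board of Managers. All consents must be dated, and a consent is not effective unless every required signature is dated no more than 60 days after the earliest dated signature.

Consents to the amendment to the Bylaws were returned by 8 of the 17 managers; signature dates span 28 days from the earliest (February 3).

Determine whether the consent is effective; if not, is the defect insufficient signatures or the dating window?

Signatures required: a majority of 17 — a majority of 17 is 9, so 9 needed; 8 signed. Insufficient.
Dating window: the latest signature is 28 days after the earliest; the limit is 60 days. Within the window.

Not effective — insufficient signatures.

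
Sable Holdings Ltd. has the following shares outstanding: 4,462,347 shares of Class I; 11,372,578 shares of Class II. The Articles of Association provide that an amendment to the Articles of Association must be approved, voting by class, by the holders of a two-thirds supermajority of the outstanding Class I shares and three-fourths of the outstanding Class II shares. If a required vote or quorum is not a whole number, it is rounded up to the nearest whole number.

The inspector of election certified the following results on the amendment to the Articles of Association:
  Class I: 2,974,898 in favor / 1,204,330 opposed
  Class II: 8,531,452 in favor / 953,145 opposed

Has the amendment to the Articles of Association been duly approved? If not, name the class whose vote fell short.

Class I: 2/3 of 4462347 = 2974898; 2,974,898 required, 2,974,898 in favor — approved.
Class II: 3/4 of 11372578 = 8529433.50, rounded up to 8529434; 8,529,434 required, 8,531,452 in favor — approved.

Approved — every class gave the required vote.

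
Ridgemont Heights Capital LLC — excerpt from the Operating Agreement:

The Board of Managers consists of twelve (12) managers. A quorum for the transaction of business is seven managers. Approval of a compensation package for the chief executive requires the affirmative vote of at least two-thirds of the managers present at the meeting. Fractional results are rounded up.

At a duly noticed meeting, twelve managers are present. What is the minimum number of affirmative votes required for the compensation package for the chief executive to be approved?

8

The compensation package for the chief executive requires two-thirds of the managers present (12).
2/3 of 12 = 8.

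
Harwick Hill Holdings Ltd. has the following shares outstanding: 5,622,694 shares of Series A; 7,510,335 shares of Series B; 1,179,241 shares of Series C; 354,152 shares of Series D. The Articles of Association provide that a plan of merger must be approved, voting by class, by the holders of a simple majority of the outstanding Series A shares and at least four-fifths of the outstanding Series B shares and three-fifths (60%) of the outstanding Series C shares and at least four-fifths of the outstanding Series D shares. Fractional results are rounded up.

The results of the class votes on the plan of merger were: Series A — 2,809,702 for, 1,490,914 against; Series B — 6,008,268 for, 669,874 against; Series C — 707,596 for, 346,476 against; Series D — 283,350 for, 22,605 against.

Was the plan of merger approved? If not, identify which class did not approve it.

Series A: a majority of 5622694 is 2811348; 2,811,348 required, 2,809,702 in favor — not approved.
Series B: 4/5 of 7510335 = 6008268; 6,008,268 required, 6,008,268 in favor — approved.
Series C: 3/5 of 1179241 = 707544.60, rounded up to 707545; 707,545 required, 707,596 in favor — approved.
Series D: 4/5 of 354152 = 283321.60, rounded up to 283322; 283,322 required, 283,350 in favor — approved.

Not approved — the Series A shares did not give the required vote.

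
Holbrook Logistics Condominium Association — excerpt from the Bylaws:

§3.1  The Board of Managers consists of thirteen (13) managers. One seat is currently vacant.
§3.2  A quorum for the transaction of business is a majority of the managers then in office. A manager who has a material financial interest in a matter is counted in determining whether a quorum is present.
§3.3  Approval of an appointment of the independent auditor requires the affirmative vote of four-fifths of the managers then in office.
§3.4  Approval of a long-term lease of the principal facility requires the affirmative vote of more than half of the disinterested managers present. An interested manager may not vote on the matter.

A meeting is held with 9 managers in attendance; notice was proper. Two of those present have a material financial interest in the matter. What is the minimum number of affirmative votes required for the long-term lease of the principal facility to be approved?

The long-term lease of the principal facility requires a majority of the disinterested managers present (9 − 2 = 7).
A majority of 7 is 4.

4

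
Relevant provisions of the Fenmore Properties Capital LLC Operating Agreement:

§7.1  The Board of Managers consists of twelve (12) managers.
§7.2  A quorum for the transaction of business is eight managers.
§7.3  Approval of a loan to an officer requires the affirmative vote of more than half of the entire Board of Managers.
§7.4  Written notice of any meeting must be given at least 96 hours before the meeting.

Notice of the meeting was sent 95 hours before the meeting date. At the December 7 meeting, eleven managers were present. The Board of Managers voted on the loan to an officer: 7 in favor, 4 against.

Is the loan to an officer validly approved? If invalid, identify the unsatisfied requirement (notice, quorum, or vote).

Invalid — notice requirement not satisfied.

Notice: 95 hours given; 96 required (95 < 96). Not satisfied.
Quorum: 11 present; quorum is 8. Satisfied.
Vote: the loan to an officer requires a majority of the entire Board of Managers (12). A majority of 12 is 7, so 7 affirmative votes are needed; 7 voted in favor. Satisfied.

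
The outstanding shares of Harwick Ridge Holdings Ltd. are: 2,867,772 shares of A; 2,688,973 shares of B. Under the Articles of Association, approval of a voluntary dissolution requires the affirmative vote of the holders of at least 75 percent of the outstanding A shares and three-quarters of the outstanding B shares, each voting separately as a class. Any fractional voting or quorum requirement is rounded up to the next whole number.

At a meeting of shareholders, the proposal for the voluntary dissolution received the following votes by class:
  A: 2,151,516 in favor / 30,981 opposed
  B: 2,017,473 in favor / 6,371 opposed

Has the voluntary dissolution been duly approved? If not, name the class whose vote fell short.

Approved — every class gave the required vote.

A: 3/4 of 2867772 = 2150829; 2,150,829 required, 2,151,516 in favor — approved.
B: 3/4 of 2688973 = 2016729.75, rounded up to 2016730; 2,016,730 required, 2,017,473 in favor — approved.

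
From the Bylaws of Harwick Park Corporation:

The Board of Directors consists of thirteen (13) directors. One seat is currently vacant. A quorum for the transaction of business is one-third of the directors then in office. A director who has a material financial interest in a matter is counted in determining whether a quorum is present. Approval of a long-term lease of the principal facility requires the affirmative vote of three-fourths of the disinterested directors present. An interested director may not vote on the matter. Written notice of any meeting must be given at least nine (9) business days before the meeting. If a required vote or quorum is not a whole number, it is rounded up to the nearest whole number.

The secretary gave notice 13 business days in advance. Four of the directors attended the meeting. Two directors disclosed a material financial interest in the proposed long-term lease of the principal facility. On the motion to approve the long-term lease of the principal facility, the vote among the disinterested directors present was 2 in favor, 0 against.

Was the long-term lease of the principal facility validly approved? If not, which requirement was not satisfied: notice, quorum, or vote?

Notice: 13 business days given; 9 required (13 ≥ 9). Satisfied.
Quorum: 4 present (interested directors count toward quorum); quorum is 4. Satisfied.
Vote: the long-term lease of the principal facility requires three-fourths of the disinterested directors present (4 − 2 = 2). 3/4 of 2 = 1.50, rounded up to 2, so 2 affirmative votes are needed; 2 voted in favor. Satisfied.

Valid — all requirements satisfied.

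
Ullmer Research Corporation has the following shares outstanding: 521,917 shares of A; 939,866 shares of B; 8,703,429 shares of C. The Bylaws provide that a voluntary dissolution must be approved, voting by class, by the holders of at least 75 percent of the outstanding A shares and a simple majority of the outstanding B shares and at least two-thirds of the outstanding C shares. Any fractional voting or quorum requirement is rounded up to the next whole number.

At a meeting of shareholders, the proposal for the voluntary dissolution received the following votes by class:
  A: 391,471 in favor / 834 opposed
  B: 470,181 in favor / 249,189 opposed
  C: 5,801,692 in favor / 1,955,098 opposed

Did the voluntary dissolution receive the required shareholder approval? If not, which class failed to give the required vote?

A: 3/4 of 521917 = 391437.75, rounded up to 391438; 391,438 required, 391,471 in favor — approved.
B: a majority of 939866 is 469934; 469,934 required, 470,181 in favor — approved.
C: 2/3 of 8703429 = 5802286; 5,802,286 required, 5,801,692 in favor — not approved.

Not approved — the C shares did not give the required vote.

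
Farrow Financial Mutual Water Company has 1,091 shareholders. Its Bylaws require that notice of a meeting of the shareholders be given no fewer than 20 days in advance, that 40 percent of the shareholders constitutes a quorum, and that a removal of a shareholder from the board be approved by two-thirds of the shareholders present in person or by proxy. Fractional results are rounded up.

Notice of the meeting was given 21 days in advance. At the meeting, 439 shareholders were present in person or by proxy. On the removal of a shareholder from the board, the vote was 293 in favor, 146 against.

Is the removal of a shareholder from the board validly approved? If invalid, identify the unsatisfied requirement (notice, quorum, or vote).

Valid — all requirements satisfied.

Notice: 21 days given; 20 required. Satisfied.
Quorum: 40% of 1,091 = 436.40, rounded up to 437; 439 present. Satisfied.
Vote: requires two-thirds of those present (439); 2/3 of 439 = 292.67, rounded up to 293, so 293 needed; 293 in favor. Satisfied.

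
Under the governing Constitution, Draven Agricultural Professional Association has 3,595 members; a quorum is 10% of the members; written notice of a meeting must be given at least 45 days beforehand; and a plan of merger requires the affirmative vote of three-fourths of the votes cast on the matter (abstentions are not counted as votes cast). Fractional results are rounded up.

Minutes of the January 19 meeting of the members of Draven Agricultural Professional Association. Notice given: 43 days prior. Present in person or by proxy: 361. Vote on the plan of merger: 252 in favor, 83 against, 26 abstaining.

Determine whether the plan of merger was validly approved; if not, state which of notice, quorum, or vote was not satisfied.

Invalid — notice requirement not satisfied.

Notice: 43 days given; 45 required. Not satisfied.
Quorum: 10% of 3,595 = 359.50, rounded up to 360; 361 present. Satisfied.
Vote: requires three-fourths of the votes cast (361 − 26 abstaining = 335); 3/4 of 335 = 251.25, rounded up to 252, so 252 needed; 252 in favor. Satisfied.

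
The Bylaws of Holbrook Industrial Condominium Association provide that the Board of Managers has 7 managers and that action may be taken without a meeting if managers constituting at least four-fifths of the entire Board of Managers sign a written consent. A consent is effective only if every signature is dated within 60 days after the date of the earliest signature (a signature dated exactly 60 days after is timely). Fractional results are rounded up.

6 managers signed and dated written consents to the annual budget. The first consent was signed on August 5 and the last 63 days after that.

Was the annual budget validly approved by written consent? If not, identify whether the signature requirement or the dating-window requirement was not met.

Not effective — dating-window requirement not satisfied.

Signatures required: at least four-fifths of 7 — 4/5 of 7 = 5.60, rounded up to 6, so 6 needed; 6 signed. Sufficient.
Dating window: the latest signature is 63 days after the earliest; the limit is 60 days. Outside the window.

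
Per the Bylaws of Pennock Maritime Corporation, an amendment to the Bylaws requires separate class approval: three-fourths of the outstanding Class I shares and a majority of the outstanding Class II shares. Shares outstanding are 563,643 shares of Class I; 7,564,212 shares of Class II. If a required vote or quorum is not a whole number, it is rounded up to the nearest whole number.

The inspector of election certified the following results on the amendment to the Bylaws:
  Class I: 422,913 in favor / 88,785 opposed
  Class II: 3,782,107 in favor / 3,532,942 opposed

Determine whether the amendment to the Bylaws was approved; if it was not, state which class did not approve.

Class I: 3/4 of 563643 = 422732.25, rounded up to 422733; 422,733 required, 422,913 in favor — approved.
Class II: a majority of 7564212 is 3782107; 3,782,107 required, 3,782,107 in favor — approved.

Approved — every class gave the required vote.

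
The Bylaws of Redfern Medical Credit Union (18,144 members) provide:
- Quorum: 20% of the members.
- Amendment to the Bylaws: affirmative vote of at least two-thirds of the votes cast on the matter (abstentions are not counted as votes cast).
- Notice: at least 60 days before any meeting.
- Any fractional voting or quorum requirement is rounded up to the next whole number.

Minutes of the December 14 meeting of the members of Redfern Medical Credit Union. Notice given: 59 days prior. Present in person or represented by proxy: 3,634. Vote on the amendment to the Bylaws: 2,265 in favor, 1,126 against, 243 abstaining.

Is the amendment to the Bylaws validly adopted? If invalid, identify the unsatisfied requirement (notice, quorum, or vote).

Invalid — notice requirement not satisfied.

Notice: 59 days given; 60 required. Not satisfied.
Quorum: 20% of 18,144 = 3,628.80, rounded up to 3,629; 3,634 present. Satisfied.
Vote: requires two-thirds of the votes cast (3,634 − 243 abstaining = 3,391); 2/3 of 3391 = 2260.67, rounded up to 2261, so 2,261 needed; 2,265 in favor. Satisfied.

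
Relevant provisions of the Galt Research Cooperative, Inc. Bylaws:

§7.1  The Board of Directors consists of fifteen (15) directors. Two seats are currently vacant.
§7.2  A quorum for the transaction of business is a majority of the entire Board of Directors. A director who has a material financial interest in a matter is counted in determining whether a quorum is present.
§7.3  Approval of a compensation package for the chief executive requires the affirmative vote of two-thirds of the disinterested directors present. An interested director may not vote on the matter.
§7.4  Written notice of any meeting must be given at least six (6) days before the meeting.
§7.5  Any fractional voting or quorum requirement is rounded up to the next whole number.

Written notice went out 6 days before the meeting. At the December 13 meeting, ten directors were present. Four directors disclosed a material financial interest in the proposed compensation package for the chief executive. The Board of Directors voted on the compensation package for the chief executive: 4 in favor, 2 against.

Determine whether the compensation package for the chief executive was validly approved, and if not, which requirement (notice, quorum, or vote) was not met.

Notice: 6 days given; 6 required (6 ≥ 6). Satisfied.
Quorum: 10 present (interested directors count toward quorum); quorum is 8. Satisfied.
Vote: the compensation package for the chief executive requires two-thirds of the disinterested directors present (10 − 4 = 6). 2/3 of 6 = 4, so 4 affirmative votes are needed; 4 voted in favor. Satisfied.

Valid — all requirements satisfied.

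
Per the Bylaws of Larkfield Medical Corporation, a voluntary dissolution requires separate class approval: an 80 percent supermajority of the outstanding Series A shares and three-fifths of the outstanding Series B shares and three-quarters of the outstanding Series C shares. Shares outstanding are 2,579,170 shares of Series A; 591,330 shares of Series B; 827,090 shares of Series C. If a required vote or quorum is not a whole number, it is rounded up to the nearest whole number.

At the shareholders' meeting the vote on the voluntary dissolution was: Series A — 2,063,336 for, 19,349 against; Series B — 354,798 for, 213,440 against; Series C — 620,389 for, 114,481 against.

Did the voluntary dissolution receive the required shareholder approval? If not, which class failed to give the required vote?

Approved — every class gave the required vote.

Series A: 4/5 of 2579170 = 2063336; 2,063,336 required, 2,063,336 in favor — approved.
Series B: 3/5 of 591330 = 354798; 354,798 required, 354,798 in favor — approved.
Series C: 3/4 of 827090 = 620317.50, rounded up to 620318; 620,318 required, 620,389 in favor — approved.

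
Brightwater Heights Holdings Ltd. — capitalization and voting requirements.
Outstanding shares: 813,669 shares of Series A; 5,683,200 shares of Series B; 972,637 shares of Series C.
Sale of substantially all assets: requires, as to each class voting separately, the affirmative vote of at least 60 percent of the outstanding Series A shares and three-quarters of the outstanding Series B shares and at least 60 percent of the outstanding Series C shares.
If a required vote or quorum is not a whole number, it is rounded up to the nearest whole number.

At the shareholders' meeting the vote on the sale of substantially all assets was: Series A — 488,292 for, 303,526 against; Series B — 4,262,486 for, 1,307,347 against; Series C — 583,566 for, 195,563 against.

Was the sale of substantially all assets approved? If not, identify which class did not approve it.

Not approved — the Series C shares did not give the required vote.

Series A: 3/5 of 813669 = 488201.40, rounded up to 488202; 488,202 required, 488,292 in favor — approved.
Series B: 3/4 of 5683200 = 4262400; 4,262,400 required, 4,262,486 in favor — approved.
Series C: 3/5 of 972637 = 583582.20, rounded up to 583583; 583,583 required, 583,566 in favor — not approved.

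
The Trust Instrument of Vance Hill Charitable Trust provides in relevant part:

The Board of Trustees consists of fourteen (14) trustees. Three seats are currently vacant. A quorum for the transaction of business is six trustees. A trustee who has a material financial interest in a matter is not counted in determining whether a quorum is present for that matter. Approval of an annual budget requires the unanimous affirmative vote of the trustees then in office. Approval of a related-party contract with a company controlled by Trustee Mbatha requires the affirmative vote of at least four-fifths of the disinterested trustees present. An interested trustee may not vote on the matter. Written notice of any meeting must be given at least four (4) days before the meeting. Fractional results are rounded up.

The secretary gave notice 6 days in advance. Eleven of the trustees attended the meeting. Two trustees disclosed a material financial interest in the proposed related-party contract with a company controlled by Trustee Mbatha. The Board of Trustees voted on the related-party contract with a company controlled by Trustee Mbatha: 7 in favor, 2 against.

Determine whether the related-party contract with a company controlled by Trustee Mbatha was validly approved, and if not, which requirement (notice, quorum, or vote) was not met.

Invalid — vote requirement not satisfied.

Notice: 6 days given; 4 required (6 ≥ 4). Satisfied.
Quorum: 11 present, but the 2 interested trustees do not count, leaving 9. Quorum is 6. Satisfied.
Vote: the related-party contract with a company controlled by Trustee Mbatha requires four-fifths of the disinterested trustees present (11 − 2 = 9). 4/5 of 9 = 7.20, rounded up to 8, so 8 affirmative votes are needed; 7 voted in favor. Not satisfied.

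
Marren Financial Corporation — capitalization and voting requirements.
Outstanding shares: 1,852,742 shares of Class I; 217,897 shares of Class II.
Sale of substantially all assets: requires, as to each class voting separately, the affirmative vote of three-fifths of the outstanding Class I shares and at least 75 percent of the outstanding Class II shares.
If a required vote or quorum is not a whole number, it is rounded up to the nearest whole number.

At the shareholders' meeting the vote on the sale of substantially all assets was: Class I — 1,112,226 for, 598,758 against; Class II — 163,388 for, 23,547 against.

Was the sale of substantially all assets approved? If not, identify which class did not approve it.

Not approved — the Class II shares did not give the required vote.

Class I: 3/5 of 1852742 = 1111645.20, rounded up to 1111646; 1,111,646 required, 1,112,226 in favor — approved.
Class II: 3/4 of 217897 = 163422.75, rounded up to 163423; 163,423 required, 163,388 in favor — not approved.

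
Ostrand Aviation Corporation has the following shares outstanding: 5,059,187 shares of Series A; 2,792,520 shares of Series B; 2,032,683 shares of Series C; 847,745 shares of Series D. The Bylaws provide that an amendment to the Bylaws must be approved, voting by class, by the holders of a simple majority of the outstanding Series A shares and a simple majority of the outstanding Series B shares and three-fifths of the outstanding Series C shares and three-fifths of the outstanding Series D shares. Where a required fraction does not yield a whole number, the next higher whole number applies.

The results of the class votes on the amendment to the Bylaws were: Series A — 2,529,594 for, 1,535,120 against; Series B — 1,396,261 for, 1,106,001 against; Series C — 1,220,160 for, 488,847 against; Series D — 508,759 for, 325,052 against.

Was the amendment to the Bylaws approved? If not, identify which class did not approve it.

Approved — every class gave the required vote.

Series A: a majority of 5059187 is 2529594; 2,529,594 required, 2,529,594 in favor — approved.
Series B: a majority of 2792520 is 1396261; 1,396,261 required, 1,396,261 in favor — approved.
Series C: 3/5 of 2032683 = 1219609.80, rounded up to 1219610; 1,219,610 required, 1,220,160 in favor — approved.
Series D: 3/5 of 847745 = 508647; 508,647 required, 508,759 in favor — approved.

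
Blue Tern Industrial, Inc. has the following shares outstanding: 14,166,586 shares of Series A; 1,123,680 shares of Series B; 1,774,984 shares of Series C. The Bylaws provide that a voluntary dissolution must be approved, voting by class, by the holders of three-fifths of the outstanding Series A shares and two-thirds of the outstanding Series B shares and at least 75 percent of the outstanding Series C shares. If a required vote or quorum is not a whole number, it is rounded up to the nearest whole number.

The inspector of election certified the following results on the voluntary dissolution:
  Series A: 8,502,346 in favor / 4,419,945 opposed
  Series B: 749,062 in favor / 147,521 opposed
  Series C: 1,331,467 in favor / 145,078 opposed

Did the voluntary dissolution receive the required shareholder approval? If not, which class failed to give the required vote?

Series A: 3/5 of 14166586 = 8499951.60, rounded up to 8499952; 8,499,952 required, 8,502,346 in favor — approved.
Series B: 2/3 of 1123680 = 749120; 749,120 required, 749,062 in favor — not approved.
Series C: 3/4 of 1774984 = 1331238; 1,331,238 required, 1,331,467 in favor — approved.

Not approved — the Series B shares did not give the required vote.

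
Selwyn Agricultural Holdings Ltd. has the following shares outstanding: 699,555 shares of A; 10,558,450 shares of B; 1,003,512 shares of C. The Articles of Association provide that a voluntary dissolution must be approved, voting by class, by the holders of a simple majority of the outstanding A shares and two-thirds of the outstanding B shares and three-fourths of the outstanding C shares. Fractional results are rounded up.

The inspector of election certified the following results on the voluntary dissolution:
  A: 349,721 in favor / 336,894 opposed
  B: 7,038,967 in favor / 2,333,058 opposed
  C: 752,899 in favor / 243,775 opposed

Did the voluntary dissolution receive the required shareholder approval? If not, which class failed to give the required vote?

A: a majority of 699555 is 349778; 349,778 required, 349,721 in favor — not approved.
B: 2/3 of 10558450 = 7038966.67, rounded up to 7038967; 7,038,967 required, 7,038,967 in favor — approved.
C: 3/4 of 1003512 = 752634; 752,634 required, 752,899 in favor — approved.

Not approved — the A shares did not give the required vote.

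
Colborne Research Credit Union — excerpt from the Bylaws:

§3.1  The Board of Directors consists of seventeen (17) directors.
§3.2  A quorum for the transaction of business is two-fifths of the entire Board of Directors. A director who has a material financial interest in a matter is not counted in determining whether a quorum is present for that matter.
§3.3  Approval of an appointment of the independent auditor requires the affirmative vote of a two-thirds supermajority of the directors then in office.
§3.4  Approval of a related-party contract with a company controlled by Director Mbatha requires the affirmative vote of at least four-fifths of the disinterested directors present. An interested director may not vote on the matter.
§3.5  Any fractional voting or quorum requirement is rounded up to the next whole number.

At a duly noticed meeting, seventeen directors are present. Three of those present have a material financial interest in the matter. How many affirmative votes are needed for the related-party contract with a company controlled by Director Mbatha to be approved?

The related-party contract with a company controlled by Director Mbatha requires four-fifths of the disinterested directors present (17 − 3 = 14).
4/5 of 14 = 11.20, rounded up to 12.

12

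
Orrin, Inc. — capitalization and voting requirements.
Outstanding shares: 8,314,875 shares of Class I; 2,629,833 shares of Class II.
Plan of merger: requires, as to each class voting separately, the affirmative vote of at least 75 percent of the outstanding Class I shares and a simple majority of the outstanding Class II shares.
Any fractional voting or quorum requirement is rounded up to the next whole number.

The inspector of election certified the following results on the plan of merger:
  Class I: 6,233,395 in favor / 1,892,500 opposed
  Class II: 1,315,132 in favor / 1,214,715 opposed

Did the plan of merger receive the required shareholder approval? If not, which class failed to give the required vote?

Not approved — the Class I shares did not give the required vote.

Class I: 3/4 of 8314875 = 6236156.25, rounded up to 6236157; 6,236,157 required, 6,233,395 in favor — not approved.
Class II: a majority of 2629833 is 1314917; 1,314,917 required, 1,315,132 in favor — approved.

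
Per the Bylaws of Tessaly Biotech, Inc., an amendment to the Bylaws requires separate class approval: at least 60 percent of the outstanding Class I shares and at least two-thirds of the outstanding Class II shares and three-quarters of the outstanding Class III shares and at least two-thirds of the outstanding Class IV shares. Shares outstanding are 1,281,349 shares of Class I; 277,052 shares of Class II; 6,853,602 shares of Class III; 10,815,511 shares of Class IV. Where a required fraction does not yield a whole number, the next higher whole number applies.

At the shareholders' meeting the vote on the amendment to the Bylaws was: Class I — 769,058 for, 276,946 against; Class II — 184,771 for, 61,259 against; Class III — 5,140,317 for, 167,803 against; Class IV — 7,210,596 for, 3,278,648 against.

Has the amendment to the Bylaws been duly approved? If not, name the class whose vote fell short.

Class I: 3/5 of 1281349 = 768809.40, rounded up to 768810; 768,810 required, 769,058 in favor — approved.
Class II: 2/3 of 277052 = 184701.33, rounded up to 184702; 184,702 required, 184,771 in favor — approved.
Class III: 3/4 of 6853602 = 5140201.50, rounded up to 5140202; 5,140,202 required, 5,140,317 in favor — approved.
Class IV: 2/3 of 10815511 = 7210340.67, rounded up to 7210341; 7,210,341 required, 7,210,596 in favor — approved.

Approved — every class gave the required vote.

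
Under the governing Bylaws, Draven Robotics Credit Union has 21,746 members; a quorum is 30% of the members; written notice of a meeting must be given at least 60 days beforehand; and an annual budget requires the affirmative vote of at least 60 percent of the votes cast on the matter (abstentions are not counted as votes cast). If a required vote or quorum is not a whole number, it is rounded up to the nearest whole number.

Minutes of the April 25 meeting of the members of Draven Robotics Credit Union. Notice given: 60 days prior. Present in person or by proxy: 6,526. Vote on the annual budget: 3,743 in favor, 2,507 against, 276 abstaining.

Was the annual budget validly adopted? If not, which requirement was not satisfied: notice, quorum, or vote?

Invalid — vote requirement not satisfied.

Notice: 60 days given; 60 required. Satisfied.
Quorum: 30% of 21,746 = 6,523.80, rounded up to 6,524; 6,526 present. Satisfied.
Vote: requires three-fifths of the votes cast (6,526 − 276 abstaining = 6,250); 3/5 of 6250 = 3750, so 3,750 needed; 3,743 in favor. Not satisfied.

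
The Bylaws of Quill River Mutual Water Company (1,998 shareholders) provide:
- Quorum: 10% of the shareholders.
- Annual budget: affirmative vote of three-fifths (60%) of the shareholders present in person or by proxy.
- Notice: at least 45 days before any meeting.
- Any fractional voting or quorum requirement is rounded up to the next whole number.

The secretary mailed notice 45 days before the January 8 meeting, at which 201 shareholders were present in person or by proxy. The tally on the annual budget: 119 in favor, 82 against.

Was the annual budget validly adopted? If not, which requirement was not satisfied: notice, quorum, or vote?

Invalid — vote requirement not satisfied.

Notice: 45 days given; 45 required. Satisfied.
Quorum: 10% of 1,998 = 199.80, rounded up to 200; 201 present. Satisfied.
Vote: requires three-fifths of those present (201); 3/5 of 201 = 120.60, rounded up to 121, so 121 needed; 119 in favor. Not satisfied.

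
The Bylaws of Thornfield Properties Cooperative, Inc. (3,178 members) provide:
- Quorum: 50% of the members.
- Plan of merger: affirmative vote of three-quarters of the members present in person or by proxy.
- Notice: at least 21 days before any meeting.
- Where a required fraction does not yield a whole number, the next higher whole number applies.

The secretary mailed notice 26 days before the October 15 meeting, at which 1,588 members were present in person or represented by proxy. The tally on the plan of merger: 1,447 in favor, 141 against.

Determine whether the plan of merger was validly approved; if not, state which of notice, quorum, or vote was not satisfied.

Notice: 26 days given; 21 required. Satisfied.
Quorum: 50% of 3,178 = 1,589; 1,588 present. Not satisfied.
Vote: requires three-fourths of those present (1,588); 3/4 of 1588 = 1191, so 1,191 needed; 1,447 in favor. Satisfied.

Invalid — quorum requirement not satisfied.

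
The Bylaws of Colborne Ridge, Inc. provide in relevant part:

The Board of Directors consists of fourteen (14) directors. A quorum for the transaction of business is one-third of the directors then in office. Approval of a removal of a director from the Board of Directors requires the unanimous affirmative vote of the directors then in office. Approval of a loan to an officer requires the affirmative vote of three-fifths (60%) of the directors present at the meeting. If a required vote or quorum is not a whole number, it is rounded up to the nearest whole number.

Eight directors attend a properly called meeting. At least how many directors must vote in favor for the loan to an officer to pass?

The loan to an officer requires three-fifths of the directors present (8).
3/5 of 8 = 4.80, rounded up to 5.

5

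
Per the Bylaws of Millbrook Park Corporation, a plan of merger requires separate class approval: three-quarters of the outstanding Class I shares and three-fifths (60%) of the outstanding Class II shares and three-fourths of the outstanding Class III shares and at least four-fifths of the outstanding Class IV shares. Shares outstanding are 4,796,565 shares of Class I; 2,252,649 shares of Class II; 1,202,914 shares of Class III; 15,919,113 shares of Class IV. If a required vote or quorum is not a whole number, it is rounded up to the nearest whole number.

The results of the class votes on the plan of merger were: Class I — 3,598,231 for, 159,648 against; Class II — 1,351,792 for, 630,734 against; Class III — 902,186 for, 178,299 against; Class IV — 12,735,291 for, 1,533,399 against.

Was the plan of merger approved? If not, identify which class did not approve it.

Class I: 3/4 of 4796565 = 3597423.75, rounded up to 3597424; 3,597,424 required, 3,598,231 in favor — approved.
Class II: 3/5 of 2252649 = 1351589.40, rounded up to 1351590; 1,351,590 required, 1,351,792 in favor — approved.
Class III: 3/4 of 1202914 = 902185.50, rounded up to 902186; 902,186 required, 902,186 in favor — approved.
Class IV: 4/5 of 15919113 = 12735290.40, rounded up to 12735291; 12,735,291 required, 12,735,291 in favor — approved.

Approved — every class gave the required vote.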